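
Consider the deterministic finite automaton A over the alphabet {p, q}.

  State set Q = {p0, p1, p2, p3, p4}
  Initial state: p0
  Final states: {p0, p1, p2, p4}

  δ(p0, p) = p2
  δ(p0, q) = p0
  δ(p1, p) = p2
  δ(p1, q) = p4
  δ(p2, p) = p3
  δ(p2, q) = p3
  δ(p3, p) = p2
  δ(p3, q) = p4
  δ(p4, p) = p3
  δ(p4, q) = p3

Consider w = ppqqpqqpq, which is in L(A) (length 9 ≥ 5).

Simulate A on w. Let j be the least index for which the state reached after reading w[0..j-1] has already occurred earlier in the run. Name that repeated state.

Run of A on w = p p q q p q q p q:
  step 0: p0  (start)
  step 1: p2  (read p: p0→p2)
  step 2: p3  (read p: p2→p3)
  step 3: p4  (read q: p3→p4)
  step 4: p3  (read q: p4→p3)   ← first repeat (p3 seen earlier)
  step 5: p2  (read p: p3→p2)
  step 6: p3  (read q: p2→p3)
  step 7: p4  (read q: p3→p4)
  step 8: p3  (read p: p4→p3)
  step 9: p4  (read q: p3→p4)

The earliest repeat is at step j = 4: A is in p3, which it already visited at step i = 2.
Since A has 5 states, any run of length ≥ 5 visits 5+1 states, so by pigeonhole some state repeats within the first 5 steps — that repeat gives the pumpable loop.

p3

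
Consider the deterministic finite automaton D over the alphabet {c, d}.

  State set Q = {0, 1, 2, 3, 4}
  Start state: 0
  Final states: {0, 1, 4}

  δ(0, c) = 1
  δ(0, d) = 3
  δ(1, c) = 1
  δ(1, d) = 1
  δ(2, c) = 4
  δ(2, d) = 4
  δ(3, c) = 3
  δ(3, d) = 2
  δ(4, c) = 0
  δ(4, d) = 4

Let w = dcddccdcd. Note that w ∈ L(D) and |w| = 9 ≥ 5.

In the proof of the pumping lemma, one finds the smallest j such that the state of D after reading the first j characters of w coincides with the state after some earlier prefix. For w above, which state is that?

3

State sequence: 0 -d-> 3 -c-> 3 -d-> 2 -d-> 4 -c-> 0 -c-> 1 -d-> 1 -c-> 1 -d-> 1
First repeat at step 2: 3 was already visited.

The earliest repeat is at step j = 2: D is in 3, which it already visited at step i = 1.
Pumping length from the standard proof: p = 5 (the number of states). The repeated state found above gives |xy| = j ≤ 5 and |y| = j − i ≥ 1.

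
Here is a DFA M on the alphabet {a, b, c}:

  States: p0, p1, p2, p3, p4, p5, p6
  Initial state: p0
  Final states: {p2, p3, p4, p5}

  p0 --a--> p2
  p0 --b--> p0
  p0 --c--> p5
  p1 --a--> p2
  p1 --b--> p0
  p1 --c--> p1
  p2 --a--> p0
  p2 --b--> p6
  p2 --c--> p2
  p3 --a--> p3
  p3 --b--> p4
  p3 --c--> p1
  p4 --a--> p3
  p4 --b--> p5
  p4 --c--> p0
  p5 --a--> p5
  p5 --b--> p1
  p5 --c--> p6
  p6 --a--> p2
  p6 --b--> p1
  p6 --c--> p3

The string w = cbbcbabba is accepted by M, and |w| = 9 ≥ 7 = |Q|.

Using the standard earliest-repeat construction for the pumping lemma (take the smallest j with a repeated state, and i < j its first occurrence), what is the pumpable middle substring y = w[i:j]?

State sequence: p0 -c-> p5 -b-> p1 -b-> p0 -c-> p5 -b-> p1 -a-> p2 -b-> p6 -b-> p1 -a-> p2
First repeat at step 3: p0 was already visited.

So i = 0, j = 3, giving x = w[0:0] = ε, y = w[0:3] = cbb, z = w[3:9] = cbabba.
Check: |xy| = 3 ≤ 7 and |y| = 3 ≥ 1. Reading y takes M from p0 back to p0, so every xyⁱz is accepted.
Since M has 7 states, any run of length ≥ 7 visits 7+1 states, so by pigeonhole some state repeats within the first 7 steps — that repeat gives the pumpable loop.

cbb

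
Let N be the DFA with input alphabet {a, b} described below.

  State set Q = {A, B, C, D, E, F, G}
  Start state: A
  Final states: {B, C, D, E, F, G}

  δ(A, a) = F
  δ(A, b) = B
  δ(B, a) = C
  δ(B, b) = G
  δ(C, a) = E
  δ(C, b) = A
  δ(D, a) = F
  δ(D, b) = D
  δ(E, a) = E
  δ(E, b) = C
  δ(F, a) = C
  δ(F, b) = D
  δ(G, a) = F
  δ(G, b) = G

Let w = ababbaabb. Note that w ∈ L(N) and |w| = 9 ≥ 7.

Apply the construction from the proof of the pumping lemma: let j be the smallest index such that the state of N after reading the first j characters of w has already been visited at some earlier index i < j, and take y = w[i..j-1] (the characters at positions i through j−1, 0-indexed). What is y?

ba

Run of N on w = a b a b b a a b b:
  step 0: A  (start)
  step 1: F  (read a: A→F)
  step 2: D  (read b: F→D)
  step 3: F  (read a: D→F)   ← first repeat (F seen earlier)
  step 4: D  (read b: F→D)
  step 5: D  (read b: D→D)
  step 6: F  (read a: D→F)
  step 7: C  (read a: F→C)
  step 8: A  (read b: C→A)
  step 9: B  (read b: A→B)

So i = 1, j = 3, giving x = w[0:1] = a, y = w[1:3] = ba, z = w[3:9] = bbaabb.
Check: |xy| = 3 ≤ 7 and |y| = 2 ≥ 1. Reading y takes N from F back to F, so every xyⁱz is accepted.
The DFA has 7 states, so the proof of the pumping lemma guarantees a repeated state among the first 7+1 visited; the segment between the two visits is the pumpable y.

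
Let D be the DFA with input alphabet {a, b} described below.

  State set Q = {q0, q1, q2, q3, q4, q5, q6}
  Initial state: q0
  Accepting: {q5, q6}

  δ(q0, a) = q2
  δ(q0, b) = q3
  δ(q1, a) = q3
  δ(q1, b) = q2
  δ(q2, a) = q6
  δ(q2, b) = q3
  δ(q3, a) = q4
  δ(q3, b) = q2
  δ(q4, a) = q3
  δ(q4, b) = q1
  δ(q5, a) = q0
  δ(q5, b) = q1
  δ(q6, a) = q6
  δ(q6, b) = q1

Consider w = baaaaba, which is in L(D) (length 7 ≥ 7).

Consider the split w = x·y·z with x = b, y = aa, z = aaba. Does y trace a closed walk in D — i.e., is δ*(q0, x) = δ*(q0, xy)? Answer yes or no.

yes

State sequence: q0 -b-> q3 -a-> q4 -a-> q3

After x (step 1): q3. After xy (step 3): q3.
They match, so y = aa drives D around a cycle from q3 back to itself; pumping y any number of times keeps D in q3 before reading z, and xyⁱz ∈ L(D) for every i ≥ 0.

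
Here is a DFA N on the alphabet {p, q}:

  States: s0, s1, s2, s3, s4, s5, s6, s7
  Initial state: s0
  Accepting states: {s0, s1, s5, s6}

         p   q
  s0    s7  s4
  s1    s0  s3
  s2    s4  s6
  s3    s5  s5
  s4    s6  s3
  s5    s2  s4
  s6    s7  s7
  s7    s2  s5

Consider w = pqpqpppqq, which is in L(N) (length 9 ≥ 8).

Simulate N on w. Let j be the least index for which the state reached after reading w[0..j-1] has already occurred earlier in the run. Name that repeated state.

s7

Run of N on w = p q p q p p p q q:
  step 0: s0  (start)
  step 1: s7  (read p: s0→s7)
  step 2: s5  (read q: s7→s5)
  step 3: s2  (read p: s5→s2)
  step 4: s6  (read q: s2→s6)
  step 5: s7  (read p: s6→s7)   ← first repeat (s7 seen earlier)
  step 6: s2  (read p: s7→s2)
  step 7: s4  (read p: s2→s4)
  step 8: s3  (read q: s4→s3)
  step 9: s5  (read q: s3→s5)

The earliest repeat is at step j = 5: N is in s7, which it already visited at step i = 1.
With |Q| = 8, pigeonhole forces a state repeat no later than step 8; the substring read between the first and second visits to that state can be pumped.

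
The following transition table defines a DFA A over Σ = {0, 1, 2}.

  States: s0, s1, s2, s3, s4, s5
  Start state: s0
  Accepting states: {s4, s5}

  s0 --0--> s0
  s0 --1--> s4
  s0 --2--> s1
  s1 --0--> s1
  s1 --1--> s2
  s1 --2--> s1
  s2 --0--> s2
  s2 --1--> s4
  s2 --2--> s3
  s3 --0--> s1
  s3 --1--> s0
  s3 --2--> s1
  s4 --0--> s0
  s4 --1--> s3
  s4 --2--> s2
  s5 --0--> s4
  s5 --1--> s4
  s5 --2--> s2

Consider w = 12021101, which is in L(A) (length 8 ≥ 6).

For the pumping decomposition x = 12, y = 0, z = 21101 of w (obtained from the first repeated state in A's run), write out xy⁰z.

1221101

xy⁰z = xz = 12·21101 = 1221101.
Reading y = 0 takes A from s2 back to s2, so after x the machine is still in s2, and z then leads to the accepting state s4. Hence 1221101 ∈ L(A).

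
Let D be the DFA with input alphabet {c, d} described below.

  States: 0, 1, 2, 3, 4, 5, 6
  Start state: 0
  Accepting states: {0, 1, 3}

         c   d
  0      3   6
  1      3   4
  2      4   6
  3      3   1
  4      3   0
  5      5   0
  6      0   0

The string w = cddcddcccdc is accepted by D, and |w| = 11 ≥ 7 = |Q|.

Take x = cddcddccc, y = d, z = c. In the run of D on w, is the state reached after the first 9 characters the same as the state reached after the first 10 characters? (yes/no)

no

Run of D on the first 10 characters of w = c d d c d d c c c d:
  step 0: 0  (start)
  step 1: 3  (read c: 0→3)
  step 2: 1  (read d: 3→1)
  step 3: 4  (read d: 1→4)
  step 4: 3  (read c: 4→3)
  step 5: 1  (read d: 3→1)
  step 6: 4  (read d: 1→4)
  step 7: 3  (read c: 4→3)
  step 8: 3  (read c: 3→3)
  step 9: 3  (read c: 3→3)
  step 10: 1  (read d: 3→1)

After x (step 9): 3. After xy (step 10): 1.
They differ (3 ≠ 1), so y is not a cycle from the state after x; this split is not the one the pumping-lemma construction produces, and pumping y need not keep the string in L(D).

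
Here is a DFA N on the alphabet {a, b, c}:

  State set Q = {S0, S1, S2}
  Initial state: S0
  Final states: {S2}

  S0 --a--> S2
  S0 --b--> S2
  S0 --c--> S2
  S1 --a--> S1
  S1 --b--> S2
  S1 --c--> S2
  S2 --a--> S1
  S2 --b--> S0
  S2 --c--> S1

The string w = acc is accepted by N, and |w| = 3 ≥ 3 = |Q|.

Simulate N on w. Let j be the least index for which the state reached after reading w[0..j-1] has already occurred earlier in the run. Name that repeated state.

State sequence: S0 -a-> S2 -c-> S1 -c-> S2
First repeat at step 3: S2 was already visited.

The earliest repeat is at step j = 3: N is in S2, which it already visited at step i = 1.
With |Q| = 3, pigeonhole forces a state repeat no later than step 3; the substring read between the first and second visits to that state can be pumped.

S2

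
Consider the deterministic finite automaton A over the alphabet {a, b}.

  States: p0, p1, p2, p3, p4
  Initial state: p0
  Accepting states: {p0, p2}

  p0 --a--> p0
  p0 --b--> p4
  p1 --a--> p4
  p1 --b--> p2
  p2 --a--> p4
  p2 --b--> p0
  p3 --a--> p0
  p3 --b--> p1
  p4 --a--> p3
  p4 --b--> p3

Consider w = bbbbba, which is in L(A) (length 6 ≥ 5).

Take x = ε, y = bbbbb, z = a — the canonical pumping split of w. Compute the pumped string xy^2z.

bbbbbbbbbba

xy^2z = ε·bbbbb·bbbbb·a = bbbbbbbbbba.
Reading y = bbbbb takes A from p0 back to p0, so after x·y·y the machine is still in p0, and z then leads to the accepting state p0. Hence bbbbbbbbbba ∈ L(A).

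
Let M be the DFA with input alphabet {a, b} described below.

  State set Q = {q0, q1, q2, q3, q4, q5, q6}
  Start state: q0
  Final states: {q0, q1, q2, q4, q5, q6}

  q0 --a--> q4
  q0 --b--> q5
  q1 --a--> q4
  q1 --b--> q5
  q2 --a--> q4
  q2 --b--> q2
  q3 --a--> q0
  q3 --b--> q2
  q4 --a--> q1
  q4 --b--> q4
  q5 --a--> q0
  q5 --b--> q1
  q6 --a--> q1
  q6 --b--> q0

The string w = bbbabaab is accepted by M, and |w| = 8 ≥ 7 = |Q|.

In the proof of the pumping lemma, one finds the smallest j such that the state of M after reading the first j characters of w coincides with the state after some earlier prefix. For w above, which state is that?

State sequence: q0 -b-> q5 -b-> q1 -b-> q5 -a-> q0 -b-> q5 -a-> q0 -a-> q4 -b-> q4
First repeat at step 3: q5 was already visited.

The earliest repeat is at step j = 3: M is in q5, which it already visited at step i = 1.
Since M has 7 states, any run of length ≥ 7 visits 7+1 states, so by pigeonhole some state repeats within the first 7 steps — that repeat gives the pumpable loop.

q5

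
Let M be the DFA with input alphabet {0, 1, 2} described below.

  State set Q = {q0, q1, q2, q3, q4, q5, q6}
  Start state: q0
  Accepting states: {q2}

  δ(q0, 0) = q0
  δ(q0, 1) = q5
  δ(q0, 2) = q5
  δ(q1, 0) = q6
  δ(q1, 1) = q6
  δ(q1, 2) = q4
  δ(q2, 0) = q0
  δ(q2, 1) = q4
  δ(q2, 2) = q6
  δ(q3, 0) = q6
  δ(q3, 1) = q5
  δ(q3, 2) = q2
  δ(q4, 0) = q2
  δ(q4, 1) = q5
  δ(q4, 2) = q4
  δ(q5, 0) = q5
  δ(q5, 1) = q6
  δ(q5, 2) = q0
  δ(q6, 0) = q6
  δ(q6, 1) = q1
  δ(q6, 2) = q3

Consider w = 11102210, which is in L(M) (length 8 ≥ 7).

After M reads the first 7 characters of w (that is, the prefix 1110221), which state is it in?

State sequence: q0 -1-> q5 -1-> q6 -1-> q1 -0-> q6 -2-> q3 -2-> q2 -1-> q4

After reading 7 characters, M is in state q4.
(This kind of state-tracing is the core of the pumping-lemma construction: with 7 states, pigeonhole forces a repeat within the first 7 steps.)

q4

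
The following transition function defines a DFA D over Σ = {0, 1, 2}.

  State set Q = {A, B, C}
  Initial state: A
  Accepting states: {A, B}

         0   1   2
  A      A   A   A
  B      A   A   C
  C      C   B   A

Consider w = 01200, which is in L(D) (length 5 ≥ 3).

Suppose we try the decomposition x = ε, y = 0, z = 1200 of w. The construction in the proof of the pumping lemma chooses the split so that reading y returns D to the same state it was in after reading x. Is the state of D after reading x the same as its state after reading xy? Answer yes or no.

yes

Run of D on the first 1 characters of w = 0:
  step 0: A  (start)
  step 1: A  (read 0: A→A)

After x (step 0): A. After xy (step 1): A.
They match, so y = 0 drives D around a cycle from A back to itself; pumping y any number of times keeps D in A before reading z, and xyⁱz ∈ L(D) for every i ≥ 0.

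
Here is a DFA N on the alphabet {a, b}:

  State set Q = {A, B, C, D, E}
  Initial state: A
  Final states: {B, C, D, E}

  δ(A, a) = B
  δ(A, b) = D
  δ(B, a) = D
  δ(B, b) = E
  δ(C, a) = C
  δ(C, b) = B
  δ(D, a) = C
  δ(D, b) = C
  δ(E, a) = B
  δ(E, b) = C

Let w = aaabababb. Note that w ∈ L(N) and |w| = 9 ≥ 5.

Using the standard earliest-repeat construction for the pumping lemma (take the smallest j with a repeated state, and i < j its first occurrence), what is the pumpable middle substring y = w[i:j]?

aab

State sequence: A -a-> B -a-> D -a-> C -b-> B -a-> D -b-> C -a-> C -b-> B -b-> E
First repeat at step 4: B was already visited.

So i = 1, j = 4, giving x = w[0:1] = a, y = w[1:4] = aab, z = w[4:9] = ababb.
Check: |xy| = 4 ≤ 5 and |y| = 3 ≥ 1. Reading y takes N from B back to B, so every xyⁱz is accepted.
Since N has 5 states, any run of length ≥ 5 visits 5+1 states, so by pigeonhole some state repeats within the first 5 steps — that repeat gives the pumpable loop.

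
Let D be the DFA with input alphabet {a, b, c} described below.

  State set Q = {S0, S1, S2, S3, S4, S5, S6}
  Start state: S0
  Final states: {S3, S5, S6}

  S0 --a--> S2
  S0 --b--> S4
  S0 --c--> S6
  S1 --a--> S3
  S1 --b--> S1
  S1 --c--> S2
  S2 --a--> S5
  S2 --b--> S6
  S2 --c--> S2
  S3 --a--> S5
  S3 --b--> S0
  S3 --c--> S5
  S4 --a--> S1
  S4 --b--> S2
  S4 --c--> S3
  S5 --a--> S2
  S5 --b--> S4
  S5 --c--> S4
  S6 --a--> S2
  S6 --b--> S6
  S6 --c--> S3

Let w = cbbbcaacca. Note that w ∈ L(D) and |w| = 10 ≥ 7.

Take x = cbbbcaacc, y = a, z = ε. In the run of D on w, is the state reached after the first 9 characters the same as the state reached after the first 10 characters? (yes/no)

Run of D on the first 10 characters of w = c b b b c a a c c a:
  step 0: S0  (start)
  step 1: S6  (read c: S0→S6)
  step 2: S6  (read b: S6→S6)
  step 3: S6  (read b: S6→S6)
  step 4: S6  (read b: S6→S6)
  step 5: S3  (read c: S6→S3)
  step 6: S5  (read a: S3→S5)
  step 7: S2  (read a: S5→S2)
  step 8: S2  (read c: S2→S2)
  step 9: S2  (read c: S2→S2)
  step 10: S5  (read a: S2→S5)

After x (step 9): S2. After xy (step 10): S5.
They differ (S2 ≠ S5), so y is not a cycle from the state after x; this split is not the one the pumping-lemma construction produces, and pumping y need not keep the string in L(D).

no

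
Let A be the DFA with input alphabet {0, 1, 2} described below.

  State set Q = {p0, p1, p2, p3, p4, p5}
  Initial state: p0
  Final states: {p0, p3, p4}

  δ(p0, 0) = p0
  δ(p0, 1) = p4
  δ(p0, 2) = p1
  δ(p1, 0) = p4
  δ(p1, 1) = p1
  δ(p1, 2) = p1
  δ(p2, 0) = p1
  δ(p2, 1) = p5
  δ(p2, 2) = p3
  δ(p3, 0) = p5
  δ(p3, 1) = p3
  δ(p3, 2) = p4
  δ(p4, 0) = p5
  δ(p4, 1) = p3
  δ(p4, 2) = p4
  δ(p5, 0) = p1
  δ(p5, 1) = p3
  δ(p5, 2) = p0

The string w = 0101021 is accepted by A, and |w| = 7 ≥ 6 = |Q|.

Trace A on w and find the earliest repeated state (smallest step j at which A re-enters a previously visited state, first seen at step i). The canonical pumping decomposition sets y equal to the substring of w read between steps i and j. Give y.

Run of A on w = 0 1 0 1 0 2 1:
  step 0: p0  (start)
  step 1: p0  (read 0: p0→p0)   ← first repeat (p0 seen earlier)
  step 2: p4  (read 1: p0→p4)
  step 3: p5  (read 0: p4→p5)
  step 4: p3  (read 1: p5→p3)
  step 5: p5  (read 0: p3→p5)
  step 6: p0  (read 2: p5→p0)
  step 7: p4  (read 1: p0→p4)

So i = 0, j = 1, giving x = w[0:0] = ε, y = w[0:1] = 0, z = w[1:7] = 101021.
Check: |xy| = 1 ≤ 6 and |y| = 1 ≥ 1. Reading y takes A from p0 back to p0, so every xyⁱz is accepted.
With |Q| = 6, pigeonhole forces a state repeat no later than step 6; the substring read between the first and second visits to that state can be pumped.

0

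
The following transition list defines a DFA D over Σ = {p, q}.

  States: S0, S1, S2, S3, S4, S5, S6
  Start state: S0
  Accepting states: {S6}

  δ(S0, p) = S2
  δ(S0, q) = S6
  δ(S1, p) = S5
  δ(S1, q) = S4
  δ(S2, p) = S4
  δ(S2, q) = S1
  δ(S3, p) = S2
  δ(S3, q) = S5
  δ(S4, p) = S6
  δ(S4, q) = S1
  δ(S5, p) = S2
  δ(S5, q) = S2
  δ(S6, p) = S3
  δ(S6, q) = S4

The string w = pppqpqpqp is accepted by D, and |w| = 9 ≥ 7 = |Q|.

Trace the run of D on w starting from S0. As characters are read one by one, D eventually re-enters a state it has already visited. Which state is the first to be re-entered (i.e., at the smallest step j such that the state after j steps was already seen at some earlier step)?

State sequence: S0 -p-> S2 -p-> S4 -p-> S6 -q-> S4 -p-> S6 -q-> S4 -p-> S6 -q-> S4 -p-> S6
First repeat at step 4: S4 was already visited.

The earliest repeat is at step j = 4: D is in S4, which it already visited at step i = 2.
Since D has 7 states, any run of length ≥ 7 visits 7+1 states, so by pigeonhole some state repeats within the first 7 steps — that repeat gives the pumpable loop.

S4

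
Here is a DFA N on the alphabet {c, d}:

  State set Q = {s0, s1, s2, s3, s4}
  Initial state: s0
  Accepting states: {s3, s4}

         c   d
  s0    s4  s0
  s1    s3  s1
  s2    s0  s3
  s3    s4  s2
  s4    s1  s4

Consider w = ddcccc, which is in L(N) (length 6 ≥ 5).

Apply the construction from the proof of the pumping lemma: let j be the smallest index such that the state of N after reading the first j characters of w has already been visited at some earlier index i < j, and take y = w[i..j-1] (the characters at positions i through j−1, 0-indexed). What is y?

Run of N on w = d d c c c c:
  step 0: s0  (start)
  step 1: s0  (read d: s0→s0)   ← first repeat (s0 seen earlier)
  step 2: s0  (read d: s0→s0)
  step 3: s4  (read c: s0→s4)
  step 4: s1  (read c: s4→s1)
  step 5: s3  (read c: s1→s3)
  step 6: s4  (read c: s3→s4)

So i = 0, j = 1, giving x = w[0:0] = ε, y = w[0:1] = d, z = w[1:6] = dcccc.
Check: |xy| = 1 ≤ 5 and |y| = 1 ≥ 1. Reading y takes N from s0 back to s0, so every xyⁱz is accepted.
Since N has 5 states, any run of length ≥ 5 visits 5+1 states, so by pigeonhole some state repeats within the first 5 steps — that repeat gives the pumpable loop.

d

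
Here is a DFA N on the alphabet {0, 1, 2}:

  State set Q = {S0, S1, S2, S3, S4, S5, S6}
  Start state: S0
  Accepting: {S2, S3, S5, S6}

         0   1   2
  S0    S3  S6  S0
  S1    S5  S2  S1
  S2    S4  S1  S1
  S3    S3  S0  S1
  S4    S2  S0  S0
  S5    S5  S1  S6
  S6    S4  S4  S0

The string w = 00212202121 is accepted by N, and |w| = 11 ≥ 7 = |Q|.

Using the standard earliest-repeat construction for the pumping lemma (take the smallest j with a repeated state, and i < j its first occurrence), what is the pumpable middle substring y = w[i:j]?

0

State sequence: S0 -0-> S3 -0-> S3 -2-> S1 -1-> S2 -2-> S1 -2-> S1 -0-> S5 -2-> S6 -1-> S4 -2-> S0 -1-> S6
First repeat at step 2: S3 was already visited.

So i = 1, j = 2, giving x = w[0:1] = 0, y = w[1:2] = 0, z = w[2:11] = 212202121.
Check: |xy| = 2 ≤ 7 and |y| = 1 ≥ 1. Reading y takes N from S3 back to S3, so every xyⁱz is accepted.
With |Q| = 7, pigeonhole forces a state repeat no later than step 7; the substring read between the first and second visits to that state can be pumped.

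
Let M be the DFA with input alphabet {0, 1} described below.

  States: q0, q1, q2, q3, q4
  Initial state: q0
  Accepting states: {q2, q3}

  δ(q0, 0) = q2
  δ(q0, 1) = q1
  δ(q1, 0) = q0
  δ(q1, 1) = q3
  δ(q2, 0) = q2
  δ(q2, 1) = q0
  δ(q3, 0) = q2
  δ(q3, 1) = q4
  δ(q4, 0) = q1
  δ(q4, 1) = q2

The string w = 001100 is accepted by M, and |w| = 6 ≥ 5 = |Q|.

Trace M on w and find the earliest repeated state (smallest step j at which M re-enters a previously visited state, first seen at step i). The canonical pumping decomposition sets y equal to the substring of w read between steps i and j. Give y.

0

State sequence: q0 -0-> q2 -0-> q2 -1-> q0 -1-> q1 -0-> q0 -0-> q2
First repeat at step 2: q2 was already visited.

So i = 1, j = 2, giving x = w[0:1] = 0, y = w[1:2] = 0, z = w[2:6] = 1100.
Check: |xy| = 2 ≤ 5 and |y| = 1 ≥ 1. Reading y takes M from q2 back to q2, so every xyⁱz is accepted.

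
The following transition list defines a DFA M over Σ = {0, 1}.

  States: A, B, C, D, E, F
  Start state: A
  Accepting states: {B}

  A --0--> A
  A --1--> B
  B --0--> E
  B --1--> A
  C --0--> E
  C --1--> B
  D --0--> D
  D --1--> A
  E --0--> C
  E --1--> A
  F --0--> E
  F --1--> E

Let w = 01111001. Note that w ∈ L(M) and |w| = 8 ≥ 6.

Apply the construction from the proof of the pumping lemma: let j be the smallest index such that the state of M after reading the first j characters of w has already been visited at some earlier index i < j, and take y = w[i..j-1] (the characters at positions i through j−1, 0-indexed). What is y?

0

Run of M on w = 0 1 1 1 1 0 0 1:
  step 0: A  (start)
  step 1: A  (read 0: A→A)   ← first repeat (A seen earlier)
  step 2: B  (read 1: A→B)
  step 3: A  (read 1: B→A)
  step 4: B  (read 1: A→B)
  step 5: A  (read 1: B→A)
  step 6: A  (read 0: A→A)
  step 7: A  (read 0: A→A)
  step 8: B  (read 1: A→B)

So i = 0, j = 1, giving x = w[0:0] = ε, y = w[0:1] = 0, z = w[1:8] = 1111001.
Check: |xy| = 1 ≤ 6 and |y| = 1 ≥ 1. Reading y takes M from A back to A, so every xyⁱz is accepted.
The DFA has 6 states, so the proof of the pumping lemma guarantees a repeated state among the first 6+1 visited; the segment between the two visits is the pumpable y.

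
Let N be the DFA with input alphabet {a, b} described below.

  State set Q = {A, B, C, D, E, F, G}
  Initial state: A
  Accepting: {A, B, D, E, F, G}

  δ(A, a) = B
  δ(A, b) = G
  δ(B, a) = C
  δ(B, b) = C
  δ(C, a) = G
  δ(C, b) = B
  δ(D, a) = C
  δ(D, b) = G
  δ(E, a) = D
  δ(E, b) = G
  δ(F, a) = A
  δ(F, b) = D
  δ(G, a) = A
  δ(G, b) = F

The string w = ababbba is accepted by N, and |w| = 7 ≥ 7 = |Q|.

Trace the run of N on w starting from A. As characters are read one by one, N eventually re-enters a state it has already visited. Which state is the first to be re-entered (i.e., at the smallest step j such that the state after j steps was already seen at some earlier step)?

State sequence: A -a-> B -b-> C -a-> G -b-> F -b-> D -b-> G -a-> A
First repeat at step 6: G was already visited.

The earliest repeat is at step j = 6: N is in G, which it already visited at step i = 3.
Since N has 7 states, any run of length ≥ 7 visits 7+1 states, so by pigeonhole some state repeats within the first 7 steps — that repeat gives the pumpable loop.

G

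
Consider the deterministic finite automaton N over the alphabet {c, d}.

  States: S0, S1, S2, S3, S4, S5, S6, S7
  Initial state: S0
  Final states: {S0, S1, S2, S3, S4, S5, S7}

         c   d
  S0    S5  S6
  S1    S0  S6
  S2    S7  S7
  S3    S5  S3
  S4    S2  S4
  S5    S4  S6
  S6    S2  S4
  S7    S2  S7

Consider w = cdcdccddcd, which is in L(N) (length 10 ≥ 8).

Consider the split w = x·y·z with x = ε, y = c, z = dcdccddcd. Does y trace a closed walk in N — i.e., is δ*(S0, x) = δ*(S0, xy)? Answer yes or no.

no

Run of N on the first 1 characters of w = c:
  step 0: S0  (start)
  step 1: S5  (read c: S0→S5)

After x (step 0): S0. After xy (step 1): S5.
They differ (S0 ≠ S5), so y is not a cycle from the state after x; this split is not the one the pumping-lemma construction produces, and pumping y need not keep the string in L(N).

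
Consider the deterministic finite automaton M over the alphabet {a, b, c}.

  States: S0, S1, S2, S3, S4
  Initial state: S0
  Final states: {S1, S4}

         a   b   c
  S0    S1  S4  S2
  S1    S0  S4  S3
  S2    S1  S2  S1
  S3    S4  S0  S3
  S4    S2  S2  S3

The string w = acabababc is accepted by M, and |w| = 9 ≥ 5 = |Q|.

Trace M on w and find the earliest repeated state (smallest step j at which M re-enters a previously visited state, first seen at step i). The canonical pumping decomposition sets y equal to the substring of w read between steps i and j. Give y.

Run of M on w = a c a b a b a b c:
  step 0: S0  (start)
  step 1: S1  (read a: S0→S1)
  step 2: S3  (read c: S1→S3)
  step 3: S4  (read a: S3→S4)
  step 4: S2  (read b: S4→S2)
  step 5: S1  (read a: S2→S1)   ← first repeat (S1 seen earlier)
  step 6: S4  (read b: S1→S4)
  step 7: S2  (read a: S4→S2)
  step 8: S2  (read b: S2→S2)
  step 9: S1  (read c: S2→S1)

So i = 1, j = 5, giving x = w[0:1] = a, y = w[1:5] = caba, z = w[5:9] = babc.
Check: |xy| = 5 ≤ 5 and |y| = 4 ≥ 1. Reading y takes M from S1 back to S1, so every xyⁱz is accepted.

caba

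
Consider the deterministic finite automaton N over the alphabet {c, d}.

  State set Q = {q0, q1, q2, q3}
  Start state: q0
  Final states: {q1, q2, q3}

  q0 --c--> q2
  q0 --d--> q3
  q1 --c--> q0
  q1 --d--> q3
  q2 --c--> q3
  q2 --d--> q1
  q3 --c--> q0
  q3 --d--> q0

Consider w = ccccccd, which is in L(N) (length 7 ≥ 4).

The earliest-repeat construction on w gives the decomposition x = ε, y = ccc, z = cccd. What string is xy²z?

cccccccccd

xy^2z = ε·ccc·ccc·cccd = cccccccccd.
Reading y = ccc takes N from q0 back to q0, so after x·y·y the machine is still in q0, and z then leads to the accepting state q3. Hence cccccccccd ∈ L(N).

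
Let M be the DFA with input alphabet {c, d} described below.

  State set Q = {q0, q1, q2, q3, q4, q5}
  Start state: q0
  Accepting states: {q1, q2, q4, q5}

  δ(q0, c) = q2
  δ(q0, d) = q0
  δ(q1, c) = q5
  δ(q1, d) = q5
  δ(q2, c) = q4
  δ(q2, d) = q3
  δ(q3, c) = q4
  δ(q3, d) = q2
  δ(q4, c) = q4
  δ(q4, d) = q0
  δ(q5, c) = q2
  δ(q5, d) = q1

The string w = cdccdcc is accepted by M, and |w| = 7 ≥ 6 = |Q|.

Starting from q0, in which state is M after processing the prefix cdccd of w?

Run of M on the first 5 characters of w = c d c c d:
  step 0: q0  (start)
  step 1: q2  (read c: q0→q2)
  step 2: q3  (read d: q2→q3)
  step 3: q4  (read c: q3→q4)
  step 4: q4  (read c: q4→q4)
  step 5: q0  (read d: q4→q0)

After reading 5 characters, M is in state q0.
(This kind of state-tracing is the core of the pumping-lemma construction: with 6 states, pigeonhole forces a repeat within the first 6 steps.)

q0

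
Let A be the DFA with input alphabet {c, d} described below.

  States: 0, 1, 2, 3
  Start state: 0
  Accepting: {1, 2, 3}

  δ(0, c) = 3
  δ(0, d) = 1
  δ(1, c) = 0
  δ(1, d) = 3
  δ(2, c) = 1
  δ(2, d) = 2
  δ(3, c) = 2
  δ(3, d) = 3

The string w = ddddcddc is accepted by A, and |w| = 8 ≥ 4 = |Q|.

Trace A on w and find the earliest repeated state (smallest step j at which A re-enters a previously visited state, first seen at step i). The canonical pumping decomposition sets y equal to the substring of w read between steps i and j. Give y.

Run of A on w = d d d d c d d c:
  step 0: 0  (start)
  step 1: 1  (read d: 0→1)
  step 2: 3  (read d: 1→3)
  step 3: 3  (read d: 3→3)   ← first repeat (3 seen earlier)
  step 4: 3  (read d: 3→3)
  step 5: 2  (read c: 3→2)
  step 6: 2  (read d: 2→2)
  step 7: 2  (read d: 2→2)
  step 8: 1  (read c: 2→1)

So i = 2, j = 3, giving x = w[0:2] = dd, y = w[2:3] = d, z = w[3:8] = dcddc.
Check: |xy| = 3 ≤ 4 and |y| = 1 ≥ 1. Reading y takes A from 3 back to 3, so every xyⁱz is accepted.
Pumping length from the standard proof: p = 4 (the number of states). The repeated state found above gives |xy| = j ≤ 4 and |y| = j − i ≥ 1.

d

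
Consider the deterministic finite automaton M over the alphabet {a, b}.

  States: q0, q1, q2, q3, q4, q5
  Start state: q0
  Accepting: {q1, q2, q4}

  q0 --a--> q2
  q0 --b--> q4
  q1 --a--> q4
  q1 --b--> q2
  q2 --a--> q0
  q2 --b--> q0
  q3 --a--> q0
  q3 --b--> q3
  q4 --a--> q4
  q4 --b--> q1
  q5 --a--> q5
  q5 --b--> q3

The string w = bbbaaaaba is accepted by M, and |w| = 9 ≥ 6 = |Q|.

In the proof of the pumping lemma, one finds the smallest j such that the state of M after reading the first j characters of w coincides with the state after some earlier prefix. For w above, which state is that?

Run of M on w = b b b a a a a b a:
  step 0: q0  (start)
  step 1: q4  (read b: q0→q4)
  step 2: q1  (read b: q4→q1)
  step 3: q2  (read b: q1→q2)
  step 4: q0  (read a: q2→q0)   ← first repeat (q0 seen earlier)
  step 5: q2  (read a: q0→q2)
  step 6: q0  (read a: q2→q0)
  step 7: q2  (read a: q0→q2)
  step 8: q0  (read b: q2→q0)
  step 9: q2  (read a: q0→q2)

The earliest repeat is at step j = 4: M is in q0, which it already visited at step i = 0.
With |Q| = 6, pigeonhole forces a state repeat no later than step 6; the substring read between the first and second visits to that state can be pumped.

q0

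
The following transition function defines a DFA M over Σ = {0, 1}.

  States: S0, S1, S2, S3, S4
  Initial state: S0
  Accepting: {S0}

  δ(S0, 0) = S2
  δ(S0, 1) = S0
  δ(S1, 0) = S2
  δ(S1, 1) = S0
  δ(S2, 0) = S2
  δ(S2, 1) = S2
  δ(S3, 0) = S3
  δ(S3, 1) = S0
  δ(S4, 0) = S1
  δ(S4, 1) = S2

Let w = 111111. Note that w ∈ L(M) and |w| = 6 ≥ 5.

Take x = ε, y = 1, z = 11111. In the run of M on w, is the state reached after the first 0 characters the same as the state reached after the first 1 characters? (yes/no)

yes

Run of M on the first 1 characters of w = 1:
  step 0: S0  (start)
  step 1: S0  (read 1: S0→S0)

After x (step 0): S0. After xy (step 1): S0.
They match, so y = 1 drives M around a cycle from S0 back to itself; pumping y any number of times keeps M in S0 before reading z, and xyⁱz ∈ L(M) for every i ≥ 0.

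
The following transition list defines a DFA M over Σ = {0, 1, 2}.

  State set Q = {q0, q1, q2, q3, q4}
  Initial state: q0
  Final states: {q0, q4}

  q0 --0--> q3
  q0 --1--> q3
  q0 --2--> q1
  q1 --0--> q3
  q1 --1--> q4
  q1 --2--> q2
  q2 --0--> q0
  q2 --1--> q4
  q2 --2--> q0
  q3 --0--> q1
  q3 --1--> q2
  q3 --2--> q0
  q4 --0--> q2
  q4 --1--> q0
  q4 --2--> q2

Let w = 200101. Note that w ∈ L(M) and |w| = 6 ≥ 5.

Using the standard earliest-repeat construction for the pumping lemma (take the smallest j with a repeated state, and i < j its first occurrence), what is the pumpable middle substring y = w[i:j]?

Run of M on w = 2 0 0 1 0 1:
  step 0: q0  (start)
  step 1: q1  (read 2: q0→q1)
  step 2: q3  (read 0: q1→q3)
  step 3: q1  (read 0: q3→q1)   ← first repeat (q1 seen earlier)
  step 4: q4  (read 1: q1→q4)
  step 5: q2  (read 0: q4→q2)
  step 6: q4  (read 1: q2→q4)

So i = 1, j = 3, giving x = w[0:1] = 2, y = w[1:3] = 00, z = w[3:6] = 101.
Check: |xy| = 3 ≤ 5 and |y| = 2 ≥ 1. Reading y takes M from q1 back to q1, so every xyⁱz is accepted.

00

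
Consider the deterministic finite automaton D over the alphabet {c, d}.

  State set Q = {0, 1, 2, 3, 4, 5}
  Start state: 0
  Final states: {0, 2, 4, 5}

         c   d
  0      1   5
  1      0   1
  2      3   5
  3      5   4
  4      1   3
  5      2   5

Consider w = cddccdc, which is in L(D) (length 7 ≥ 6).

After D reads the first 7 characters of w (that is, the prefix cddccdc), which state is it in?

Run of D on the first 7 characters of w = c d d c c d c:
  step 0: 0  (start)
  step 1: 1  (read c: 0→1)
  step 2: 1  (read d: 1→1)
  step 3: 1  (read d: 1→1)
  step 4: 0  (read c: 1→0)
  step 5: 1  (read c: 0→1)
  step 6: 1  (read d: 1→1)
  step 7: 0  (read c: 1→0)

After reading 7 characters, D is in state 0.

0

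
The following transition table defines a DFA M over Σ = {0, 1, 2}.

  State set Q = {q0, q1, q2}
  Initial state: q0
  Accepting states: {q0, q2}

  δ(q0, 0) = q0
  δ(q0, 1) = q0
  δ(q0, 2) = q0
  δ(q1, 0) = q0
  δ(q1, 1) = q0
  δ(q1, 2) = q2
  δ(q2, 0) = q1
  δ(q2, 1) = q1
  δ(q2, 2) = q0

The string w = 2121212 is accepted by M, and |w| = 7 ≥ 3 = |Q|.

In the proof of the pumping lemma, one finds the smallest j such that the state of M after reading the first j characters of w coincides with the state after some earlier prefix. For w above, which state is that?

State sequence: q0 -2-> q0 -1-> q0 -2-> q0 -1-> q0 -2-> q0 -1-> q0 -2-> q0
First repeat at step 1: q0 was already visited.

The earliest repeat is at step j = 1: M is in q0, which it already visited at step i = 0.

q0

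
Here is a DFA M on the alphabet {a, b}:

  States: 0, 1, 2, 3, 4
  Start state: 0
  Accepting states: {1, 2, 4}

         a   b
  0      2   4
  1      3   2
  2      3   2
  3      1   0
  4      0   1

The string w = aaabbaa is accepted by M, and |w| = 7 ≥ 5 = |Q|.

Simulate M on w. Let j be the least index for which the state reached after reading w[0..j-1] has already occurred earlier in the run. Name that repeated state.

Run of M on w = a a a b b a a:
  step 0: 0  (start)
  step 1: 2  (read a: 0→2)
  step 2: 3  (read a: 2→3)
  step 3: 1  (read a: 3→1)
  step 4: 2  (read b: 1→2)   ← first repeat (2 seen earlier)
  step 5: 2  (read b: 2→2)
  step 6: 3  (read a: 2→3)
  step 7: 1  (read a: 3→1)

The earliest repeat is at step j = 4: M is in 2, which it already visited at step i = 1.
With |Q| = 5, pigeonhole forces a state repeat no later than step 5; the substring read between the first and second visits to that state can be pumped.

2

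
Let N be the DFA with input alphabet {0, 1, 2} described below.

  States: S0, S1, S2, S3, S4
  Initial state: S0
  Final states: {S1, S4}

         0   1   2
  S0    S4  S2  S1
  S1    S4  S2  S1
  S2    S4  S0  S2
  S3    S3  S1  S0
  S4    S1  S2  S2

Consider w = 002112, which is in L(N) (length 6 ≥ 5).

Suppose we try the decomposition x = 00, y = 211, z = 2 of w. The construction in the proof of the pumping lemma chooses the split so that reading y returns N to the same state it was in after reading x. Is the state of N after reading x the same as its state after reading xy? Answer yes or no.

no

Run of N on the first 5 characters of w = 0 0 2 1 1:
  step 0: S0  (start)
  step 1: S4  (read 0: S0→S4)
  step 2: S1  (read 0: S4→S1)
  step 3: S1  (read 2: S1→S1)
  step 4: S2  (read 1: S1→S2)
  step 5: S0  (read 1: S2→S0)

After x (step 2): S1. After xy (step 5): S0.
They differ (S1 ≠ S0), so y is not a cycle from the state after x; this split is not the one the pumping-lemma construction produces, and pumping y need not keep the string in L(N).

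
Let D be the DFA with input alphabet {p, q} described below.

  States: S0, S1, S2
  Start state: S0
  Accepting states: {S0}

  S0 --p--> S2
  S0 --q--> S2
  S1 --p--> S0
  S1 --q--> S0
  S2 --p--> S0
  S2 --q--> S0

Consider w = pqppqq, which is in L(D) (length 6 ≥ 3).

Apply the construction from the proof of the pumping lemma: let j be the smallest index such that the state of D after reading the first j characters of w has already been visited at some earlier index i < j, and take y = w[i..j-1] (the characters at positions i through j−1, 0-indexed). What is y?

pq

State sequence: S0 -p-> S2 -q-> S0 -p-> S2 -p-> S0 -q-> S2 -q-> S0
First repeat at step 2: S0 was already visited.

So i = 0, j = 2, giving x = w[0:0] = ε, y = w[0:2] = pq, z = w[2:6] = ppqq.
Check: |xy| = 2 ≤ 3 and |y| = 2 ≥ 1. Reading y takes D from S0 back to S0, so every xyⁱz is accepted.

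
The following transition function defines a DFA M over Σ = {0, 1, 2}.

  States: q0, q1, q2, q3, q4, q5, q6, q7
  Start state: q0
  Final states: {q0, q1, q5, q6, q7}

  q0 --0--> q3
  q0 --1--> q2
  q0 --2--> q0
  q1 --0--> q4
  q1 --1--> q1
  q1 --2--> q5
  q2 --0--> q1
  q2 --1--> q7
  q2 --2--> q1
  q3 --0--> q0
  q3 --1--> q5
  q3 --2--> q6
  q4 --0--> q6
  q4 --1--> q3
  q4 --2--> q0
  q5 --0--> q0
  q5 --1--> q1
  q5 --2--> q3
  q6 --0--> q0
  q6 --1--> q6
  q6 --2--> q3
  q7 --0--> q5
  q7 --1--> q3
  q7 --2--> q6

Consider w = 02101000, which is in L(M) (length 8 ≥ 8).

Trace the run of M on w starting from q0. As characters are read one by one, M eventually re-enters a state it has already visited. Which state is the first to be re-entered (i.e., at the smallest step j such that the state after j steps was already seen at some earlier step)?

Run of M on w = 0 2 1 0 1 0 0 0:
  step 0: q0  (start)
  step 1: q3  (read 0: q0→q3)
  step 2: q6  (read 2: q3→q6)
  step 3: q6  (read 1: q6→q6)   ← first repeat (q6 seen earlier)
  step 4: q0  (read 0: q6→q0)
  step 5: q2  (read 1: q0→q2)
  step 6: q1  (read 0: q2→q1)
  step 7: q4  (read 0: q1→q4)
  step 8: q6  (read 0: q4→q6)

The earliest repeat is at step j = 3: M is in q6, which it already visited at step i = 2.
The DFA has 8 states, so the proof of the pumping lemma guarantees a repeated state among the first 8+1 visited; the segment between the two visits is the pumpable y.

q6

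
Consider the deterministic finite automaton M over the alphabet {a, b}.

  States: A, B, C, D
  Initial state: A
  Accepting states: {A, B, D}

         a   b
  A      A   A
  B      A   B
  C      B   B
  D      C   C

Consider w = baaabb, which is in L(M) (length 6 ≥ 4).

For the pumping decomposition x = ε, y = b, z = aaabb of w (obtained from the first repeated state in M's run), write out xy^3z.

bbbaaabb

xy^3z = ε·b·b·b·aaabb = bbbaaabb.
Reading y = b takes M from A back to A, so after x·y·y·y the machine is still in A, and z then leads to the accepting state A. Hence bbbaaabb ∈ L(M).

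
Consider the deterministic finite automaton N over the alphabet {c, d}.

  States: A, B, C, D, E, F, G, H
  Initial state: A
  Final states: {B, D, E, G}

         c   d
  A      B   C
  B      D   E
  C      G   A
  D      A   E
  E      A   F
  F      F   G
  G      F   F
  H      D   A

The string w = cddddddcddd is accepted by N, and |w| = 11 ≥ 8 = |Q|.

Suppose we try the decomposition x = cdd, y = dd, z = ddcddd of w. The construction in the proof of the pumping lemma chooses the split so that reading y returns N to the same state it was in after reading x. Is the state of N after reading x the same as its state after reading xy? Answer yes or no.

yes

Run of N on the first 5 characters of w = c d d d d:
  step 0: A  (start)
  step 1: B  (read c: A→B)
  step 2: E  (read d: B→E)
  step 3: F  (read d: E→F)
  step 4: G  (read d: F→G)
  step 5: F  (read d: G→F)

After x (step 3): F. After xy (step 5): F.
They match, so y = dd drives N around a cycle from F back to itself; pumping y any number of times keeps N in F before reading z, and xyⁱz ∈ L(N) for every i ≥ 0.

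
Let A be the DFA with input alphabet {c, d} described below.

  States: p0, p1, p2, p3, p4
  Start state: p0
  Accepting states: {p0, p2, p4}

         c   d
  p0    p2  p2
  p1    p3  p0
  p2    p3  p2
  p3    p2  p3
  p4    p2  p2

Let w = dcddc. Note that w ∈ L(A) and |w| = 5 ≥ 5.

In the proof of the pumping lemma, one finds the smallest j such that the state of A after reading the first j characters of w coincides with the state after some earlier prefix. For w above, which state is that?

State sequence: p0 -d-> p2 -c-> p3 -d-> p3 -d-> p3 -c-> p2
First repeat at step 3: p3 was already visited.

The earliest repeat is at step j = 3: A is in p3, which it already visited at step i = 2.
Since A has 5 states, any run of length ≥ 5 visits 5+1 states, so by pigeonhole some state repeats within the first 5 steps — that repeat gives the pumpable loop.

p3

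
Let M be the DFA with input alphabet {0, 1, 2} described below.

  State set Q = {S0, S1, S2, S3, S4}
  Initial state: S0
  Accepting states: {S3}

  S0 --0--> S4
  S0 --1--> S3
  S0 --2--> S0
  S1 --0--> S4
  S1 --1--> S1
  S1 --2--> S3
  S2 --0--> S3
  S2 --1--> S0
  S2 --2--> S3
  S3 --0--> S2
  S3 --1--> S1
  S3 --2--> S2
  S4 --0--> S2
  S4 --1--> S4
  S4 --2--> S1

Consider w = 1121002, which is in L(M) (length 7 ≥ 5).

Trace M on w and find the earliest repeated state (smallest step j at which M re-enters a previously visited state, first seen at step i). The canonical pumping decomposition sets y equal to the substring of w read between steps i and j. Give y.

12

State sequence: S0 -1-> S3 -1-> S1 -2-> S3 -1-> S1 -0-> S4 -0-> S2 -2-> S3
First repeat at step 3: S3 was already visited.

So i = 1, j = 3, giving x = w[0:1] = 1, y = w[1:3] = 12, z = w[3:7] = 1002.
Check: |xy| = 3 ≤ 5 and |y| = 2 ≥ 1. Reading y takes M from S3 back to S3, so every xyⁱz is accepted.
Pumping length from the standard proof: p = 5 (the number of states). The repeated state found above gives |xy| = j ≤ 5 and |y| = j − i ≥ 1.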